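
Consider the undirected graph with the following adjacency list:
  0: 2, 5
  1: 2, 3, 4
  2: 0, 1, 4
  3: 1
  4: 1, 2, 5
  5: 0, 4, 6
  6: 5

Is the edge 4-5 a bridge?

No

After removing 4-5, the path 4-2-0-5 still connects them, so the edge is not a bridge.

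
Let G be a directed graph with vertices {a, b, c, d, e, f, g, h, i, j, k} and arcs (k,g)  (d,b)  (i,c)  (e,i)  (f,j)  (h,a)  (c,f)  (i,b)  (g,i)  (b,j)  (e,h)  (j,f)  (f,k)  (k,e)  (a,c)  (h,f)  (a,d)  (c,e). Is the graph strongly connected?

Yes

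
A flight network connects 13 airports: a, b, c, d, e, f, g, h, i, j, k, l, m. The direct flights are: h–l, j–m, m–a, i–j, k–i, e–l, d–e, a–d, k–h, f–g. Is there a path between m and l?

Yes

From m we can reach a, d, e, h, i, j, k, l, m, which includes l.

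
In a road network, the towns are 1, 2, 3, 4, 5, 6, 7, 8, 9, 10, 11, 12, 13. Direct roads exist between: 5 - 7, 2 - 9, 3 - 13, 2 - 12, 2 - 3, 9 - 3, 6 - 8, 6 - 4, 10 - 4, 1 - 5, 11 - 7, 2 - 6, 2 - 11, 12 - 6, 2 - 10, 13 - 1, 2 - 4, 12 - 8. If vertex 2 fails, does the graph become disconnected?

Deleting 2 raises the number of components from 1 to 2, so 2 is a cut vertex.

Yes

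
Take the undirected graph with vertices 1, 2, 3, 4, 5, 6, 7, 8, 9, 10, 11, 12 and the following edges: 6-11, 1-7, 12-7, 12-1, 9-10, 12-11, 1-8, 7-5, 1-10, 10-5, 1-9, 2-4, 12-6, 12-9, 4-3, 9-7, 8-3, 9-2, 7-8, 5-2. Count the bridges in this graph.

0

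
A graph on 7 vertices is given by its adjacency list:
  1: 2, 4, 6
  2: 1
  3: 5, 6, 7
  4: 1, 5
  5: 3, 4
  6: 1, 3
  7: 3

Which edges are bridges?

1-2, 3-7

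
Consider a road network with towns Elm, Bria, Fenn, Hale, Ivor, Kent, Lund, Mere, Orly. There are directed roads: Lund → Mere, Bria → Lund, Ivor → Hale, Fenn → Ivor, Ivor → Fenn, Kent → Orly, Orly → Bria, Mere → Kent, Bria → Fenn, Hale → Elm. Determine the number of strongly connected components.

4

{Bria, Kent, Lund, Mere, Orly} are all mutually reachable — one SCC of size 5.
{Fenn, Ivor} are all mutually reachable — one SCC of size 2.
{Hale} is an SCC by itself.
{Elm} is an SCC by itself.
That gives 4 strongly connected components.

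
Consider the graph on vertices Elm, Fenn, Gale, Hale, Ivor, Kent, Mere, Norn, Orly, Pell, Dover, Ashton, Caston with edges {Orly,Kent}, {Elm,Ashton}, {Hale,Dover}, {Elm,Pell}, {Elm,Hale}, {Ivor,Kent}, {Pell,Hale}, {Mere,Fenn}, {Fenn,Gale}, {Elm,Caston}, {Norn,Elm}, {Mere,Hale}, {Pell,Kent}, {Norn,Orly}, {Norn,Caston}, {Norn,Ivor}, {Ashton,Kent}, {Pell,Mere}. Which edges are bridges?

Dover-Hale, Fenn-Gale, Fenn-Mere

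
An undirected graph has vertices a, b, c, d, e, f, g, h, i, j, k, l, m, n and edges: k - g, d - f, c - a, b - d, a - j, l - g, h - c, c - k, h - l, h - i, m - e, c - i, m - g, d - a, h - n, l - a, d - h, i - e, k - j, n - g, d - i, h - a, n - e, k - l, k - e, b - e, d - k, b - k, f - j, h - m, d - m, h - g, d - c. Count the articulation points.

0

Removing h, for instance, still leaves 1 component. No single vertex removal increases the component count — the graph has no articulation points.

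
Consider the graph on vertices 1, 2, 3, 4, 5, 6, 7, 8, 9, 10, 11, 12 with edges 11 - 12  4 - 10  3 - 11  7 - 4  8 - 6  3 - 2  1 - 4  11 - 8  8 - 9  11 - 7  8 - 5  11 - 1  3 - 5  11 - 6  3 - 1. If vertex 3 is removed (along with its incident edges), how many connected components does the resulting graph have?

With 3 gone, the remaining components are: {2}; {1, 4, 5, 6, 7, 8, 9, 10, 11, 12}.
That is 2 components.

2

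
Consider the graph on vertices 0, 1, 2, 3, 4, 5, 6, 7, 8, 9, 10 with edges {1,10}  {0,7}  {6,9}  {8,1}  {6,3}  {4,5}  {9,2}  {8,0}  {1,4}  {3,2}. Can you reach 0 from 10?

Yes

From 10 we can reach 0, 1, 4, 5, 7, 8, 10, which includes 0.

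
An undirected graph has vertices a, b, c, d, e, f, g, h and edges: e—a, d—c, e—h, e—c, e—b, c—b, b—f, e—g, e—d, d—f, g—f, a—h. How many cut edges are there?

0

The edges on the cycle e-a-h-e are not bridges since each lies on that cycle.
Every edge lies on some cycle, so there are no bridges.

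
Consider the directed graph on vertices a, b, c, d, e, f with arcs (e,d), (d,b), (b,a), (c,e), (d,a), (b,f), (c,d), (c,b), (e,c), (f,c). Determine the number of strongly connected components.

2

{b, c, d, e, f} are all mutually reachable — one SCC of size 5.
{a} is an SCC by itself.
That gives 2 strongly connected components.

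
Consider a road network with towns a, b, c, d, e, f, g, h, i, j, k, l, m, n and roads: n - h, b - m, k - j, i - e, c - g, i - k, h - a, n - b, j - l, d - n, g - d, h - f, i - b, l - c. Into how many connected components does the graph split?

Starting from a we can reach a, b, c, d, e, f, g, h, i, j, k, l, m, n. That is one component of size 14.
Total: 1 component.

1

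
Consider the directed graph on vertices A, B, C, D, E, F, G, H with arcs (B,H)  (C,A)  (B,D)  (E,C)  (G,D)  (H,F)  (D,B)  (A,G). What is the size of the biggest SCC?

2

{B, D} are all mutually reachable — one SCC of size 2.
{A} is an SCC by itself.
{G} is an SCC by itself.
{C} is an SCC by itself.
{E} is an SCC by itself.
(and 2 more singleton SCCs)
The largest has 2 vertices.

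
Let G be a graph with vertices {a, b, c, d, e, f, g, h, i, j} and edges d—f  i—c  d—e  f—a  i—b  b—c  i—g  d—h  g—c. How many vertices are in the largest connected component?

j is isolated — a component by itself.
Starting from b we can reach b, c, g, i. That is one component of size 4.
Starting from a we can reach a, d, e, f, h. That is one component of size 5.
The largest has 5 vertices.

5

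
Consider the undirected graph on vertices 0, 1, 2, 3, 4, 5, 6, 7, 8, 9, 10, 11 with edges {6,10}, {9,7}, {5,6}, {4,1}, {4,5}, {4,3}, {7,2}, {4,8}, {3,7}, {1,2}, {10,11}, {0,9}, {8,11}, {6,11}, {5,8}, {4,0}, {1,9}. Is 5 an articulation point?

No

Deleting 5 leaves 1 component (was 1) (its neighbors 4, 6, 8 remain connected to each other), so 5 is not a cut vertex.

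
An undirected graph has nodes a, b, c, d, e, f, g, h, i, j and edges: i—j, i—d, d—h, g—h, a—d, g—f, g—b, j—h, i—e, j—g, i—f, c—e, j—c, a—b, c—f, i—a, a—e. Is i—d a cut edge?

No

After removing i—d, the path i-a-d still connects them, so the edge is not a bridge.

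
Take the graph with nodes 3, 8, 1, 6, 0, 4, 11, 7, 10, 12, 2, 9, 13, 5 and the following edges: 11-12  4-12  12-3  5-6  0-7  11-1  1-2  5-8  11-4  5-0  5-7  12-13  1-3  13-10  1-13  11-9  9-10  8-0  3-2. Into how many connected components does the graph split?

Starting from 0 we can reach 0, 5, 6, 7, 8. That is one component of size 5.
Starting from 1 we can reach 1, 2, 3, 4, 9, 10, 11, 12, 13. That is one component of size 9.
Total: 2 components.

2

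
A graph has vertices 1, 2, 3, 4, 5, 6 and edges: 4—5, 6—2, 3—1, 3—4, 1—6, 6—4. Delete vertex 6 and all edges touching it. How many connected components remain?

With 6 gone, the remaining components are: {2}; {1, 3, 4, 5}.
That is 2 components.

2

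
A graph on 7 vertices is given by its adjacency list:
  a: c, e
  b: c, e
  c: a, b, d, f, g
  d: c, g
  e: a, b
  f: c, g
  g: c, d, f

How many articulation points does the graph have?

Removing c increases the component count from 1 to 2, so c is a cut vertex.
By contrast removing e leaves 1 component; it is not a cut vertex. No other vertex is a cut vertex either.

1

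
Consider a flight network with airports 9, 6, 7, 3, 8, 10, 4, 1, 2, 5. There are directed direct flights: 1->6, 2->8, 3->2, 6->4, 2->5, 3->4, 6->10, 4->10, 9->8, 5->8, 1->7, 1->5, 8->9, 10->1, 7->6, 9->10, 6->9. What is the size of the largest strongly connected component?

{1, 4, 5, 6, 7, 8, 9, 10} are all mutually reachable — one SCC of size 8.
{3} is an SCC by itself.
{2} is an SCC by itself.
The largest has 8 vertices.

8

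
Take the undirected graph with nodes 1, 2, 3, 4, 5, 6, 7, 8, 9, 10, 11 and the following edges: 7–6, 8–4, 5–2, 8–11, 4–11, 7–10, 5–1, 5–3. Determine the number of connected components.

4

9 is isolated — a component by itself.
Starting from 4 we can reach 4, 8, 11. That is one component of size 3.
Starting from 6 we can reach 6, 7, 10. That is one component of size 3.
Starting from 1 we can reach 1, 2, 3, 5. That is one component of size 4.
Total: 4 components.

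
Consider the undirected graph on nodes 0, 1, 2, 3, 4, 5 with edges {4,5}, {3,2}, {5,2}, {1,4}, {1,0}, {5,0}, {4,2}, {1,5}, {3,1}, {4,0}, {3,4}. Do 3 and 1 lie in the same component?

Yes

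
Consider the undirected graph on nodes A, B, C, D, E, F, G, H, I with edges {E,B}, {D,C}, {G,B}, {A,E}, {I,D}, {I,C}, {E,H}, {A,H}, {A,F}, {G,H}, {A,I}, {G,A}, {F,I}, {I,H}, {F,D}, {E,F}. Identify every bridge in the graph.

none

The edges on the cycle F-I-C-D-F are not bridges since each lies on that cycle.
Every edge lies on some cycle, so there are no bridges.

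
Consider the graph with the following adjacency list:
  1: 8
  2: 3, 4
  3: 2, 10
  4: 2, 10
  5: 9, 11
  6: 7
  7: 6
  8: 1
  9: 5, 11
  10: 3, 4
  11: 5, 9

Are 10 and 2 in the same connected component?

From 10 we can reach 2, 3, 4, 10, which includes 2.

Yes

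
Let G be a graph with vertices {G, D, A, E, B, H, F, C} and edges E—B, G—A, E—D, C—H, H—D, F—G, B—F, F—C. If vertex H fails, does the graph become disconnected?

Deleting H leaves 1 component (was 1) (its neighbors C, D remain connected to each other), so H is not a cut vertex.

No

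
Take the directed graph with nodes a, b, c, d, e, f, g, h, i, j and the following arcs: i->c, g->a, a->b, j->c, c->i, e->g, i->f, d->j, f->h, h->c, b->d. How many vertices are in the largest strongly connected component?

4

{c, f, h, i} are all mutually reachable — one SCC of size 4.
{d} is an SCC by itself.
{a} is an SCC by itself.
{b} is an SCC by itself.
{g} is an SCC by itself.
(and 2 more singleton SCCs)
The largest has 4 vertices.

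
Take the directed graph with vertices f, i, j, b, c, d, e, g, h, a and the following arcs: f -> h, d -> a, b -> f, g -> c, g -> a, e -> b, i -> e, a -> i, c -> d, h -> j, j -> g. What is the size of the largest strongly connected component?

{a, b, c, d, e, f, g, h, i, j} are all mutually reachable — one SCC of size 10.
The largest has 10 vertices.

10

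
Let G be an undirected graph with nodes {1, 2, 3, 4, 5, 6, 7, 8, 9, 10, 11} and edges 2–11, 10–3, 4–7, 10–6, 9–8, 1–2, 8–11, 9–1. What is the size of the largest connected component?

5

5 is isolated — a component by itself.
Starting from 4 we can reach 4, 7. That is one component of size 2.
Starting from 3 we can reach 3, 6, 10. That is one component of size 3.
Starting from 1 we can reach 1, 2, 8, 9, 11. That is one component of size 5.
The largest has 5 vertices.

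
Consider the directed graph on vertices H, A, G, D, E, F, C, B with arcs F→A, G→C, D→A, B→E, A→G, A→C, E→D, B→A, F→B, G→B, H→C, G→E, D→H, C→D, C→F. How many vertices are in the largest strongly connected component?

8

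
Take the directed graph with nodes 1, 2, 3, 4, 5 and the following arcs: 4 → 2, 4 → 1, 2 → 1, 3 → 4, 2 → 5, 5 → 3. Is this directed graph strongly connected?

No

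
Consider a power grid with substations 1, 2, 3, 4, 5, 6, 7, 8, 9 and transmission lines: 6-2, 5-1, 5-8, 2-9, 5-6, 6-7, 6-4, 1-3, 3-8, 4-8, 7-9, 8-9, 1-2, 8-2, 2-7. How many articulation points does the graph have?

0

Removing 3, for instance, still leaves 1 component. No single vertex removal increases the component count — the graph has no articulation points.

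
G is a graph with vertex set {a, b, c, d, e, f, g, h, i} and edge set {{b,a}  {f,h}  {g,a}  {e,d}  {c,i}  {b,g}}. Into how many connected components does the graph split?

Starting from c we can reach c, i. That is one component of size 2.
Starting from f we can reach f, h. That is one component of size 2.
Starting from d we can reach d, e. That is one component of size 2.
Starting from a we can reach a, b, g. That is one component of size 3.
Total: 4 components.

4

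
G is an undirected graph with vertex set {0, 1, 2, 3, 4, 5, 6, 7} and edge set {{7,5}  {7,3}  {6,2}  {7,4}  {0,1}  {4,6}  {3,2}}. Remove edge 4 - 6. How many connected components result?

2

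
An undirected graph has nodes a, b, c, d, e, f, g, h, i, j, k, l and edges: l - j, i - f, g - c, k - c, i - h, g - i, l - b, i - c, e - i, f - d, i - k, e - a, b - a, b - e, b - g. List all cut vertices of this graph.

Removing b increases the component count from 1 to 2, so b is a cut vertex.
Removing f increases the component count from 1 to 2, so f is a cut vertex.
Removing i increases the component count from 1 to 3, so i is a cut vertex.
Likewise l is a cut vertex.
By contrast removing a leaves 1 component; it is not a cut vertex. No other vertex is a cut vertex either.

b, f, i, l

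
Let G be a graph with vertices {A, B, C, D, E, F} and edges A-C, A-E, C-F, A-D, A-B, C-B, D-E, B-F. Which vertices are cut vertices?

A

Removing A increases the component count from 1 to 2, so A is a cut vertex.
By contrast removing C leaves 1 component; it is not a cut vertex. No other vertex is a cut vertex either.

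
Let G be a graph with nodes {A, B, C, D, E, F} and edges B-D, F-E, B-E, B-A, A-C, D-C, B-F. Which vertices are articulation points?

Removing B increases the component count from 1 to 2, so B is a cut vertex.
By contrast removing D leaves 1 component; it is not a cut vertex. No other vertex is a cut vertex either.

B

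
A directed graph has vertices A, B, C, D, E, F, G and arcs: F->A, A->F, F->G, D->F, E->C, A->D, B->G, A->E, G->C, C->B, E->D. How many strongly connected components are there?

2

{A, D, E, F} are all mutually reachable — one SCC of size 4.
{B, C, G} are all mutually reachable — one SCC of size 3.
That gives 2 strongly connected components.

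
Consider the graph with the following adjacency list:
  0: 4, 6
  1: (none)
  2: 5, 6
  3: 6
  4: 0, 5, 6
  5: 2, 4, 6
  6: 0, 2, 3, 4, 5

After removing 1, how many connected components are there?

With 1 gone, the remaining components are: {0, 2, 3, 4, 5, 6}.
That is 1 component.

1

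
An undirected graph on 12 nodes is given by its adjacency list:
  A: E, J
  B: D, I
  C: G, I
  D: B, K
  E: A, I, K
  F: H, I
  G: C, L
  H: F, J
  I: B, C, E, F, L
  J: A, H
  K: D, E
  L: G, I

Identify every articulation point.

Removing I increases the component count from 1 to 2, so I is a cut vertex.
By contrast removing E leaves 1 component; it is not a cut vertex. No other vertex is a cut vertex either.

I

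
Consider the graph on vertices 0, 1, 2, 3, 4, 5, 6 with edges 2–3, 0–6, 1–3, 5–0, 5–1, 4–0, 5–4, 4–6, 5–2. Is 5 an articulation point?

Deleting 5 raises the number of components from 1 to 2, so 5 is a cut vertex.

Yes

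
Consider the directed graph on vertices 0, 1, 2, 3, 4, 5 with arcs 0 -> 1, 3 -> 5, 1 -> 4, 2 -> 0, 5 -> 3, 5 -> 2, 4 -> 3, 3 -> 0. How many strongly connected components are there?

1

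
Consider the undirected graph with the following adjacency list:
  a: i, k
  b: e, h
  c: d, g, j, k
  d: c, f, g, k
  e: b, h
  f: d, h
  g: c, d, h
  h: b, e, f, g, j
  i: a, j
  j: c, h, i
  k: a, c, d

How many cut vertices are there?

Removing h increases the component count from 1 to 2, so h is a cut vertex.
By contrast removing c leaves 1 component; it is not a cut vertex. No other vertex is a cut vertex either.

1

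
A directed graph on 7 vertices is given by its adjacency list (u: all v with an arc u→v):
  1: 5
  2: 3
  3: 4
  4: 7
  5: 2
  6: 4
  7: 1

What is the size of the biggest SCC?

6

{1, 2, 3, 4, 5, 7} are all mutually reachable — one SCC of size 6.
{6} is an SCC by itself.
The largest has 6 vertices.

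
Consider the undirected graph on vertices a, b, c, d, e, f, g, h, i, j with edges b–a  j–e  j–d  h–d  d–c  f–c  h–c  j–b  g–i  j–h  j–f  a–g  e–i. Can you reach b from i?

From i we can reach a, b, c, d, e, f, g, h, i, j, which includes b.

Yes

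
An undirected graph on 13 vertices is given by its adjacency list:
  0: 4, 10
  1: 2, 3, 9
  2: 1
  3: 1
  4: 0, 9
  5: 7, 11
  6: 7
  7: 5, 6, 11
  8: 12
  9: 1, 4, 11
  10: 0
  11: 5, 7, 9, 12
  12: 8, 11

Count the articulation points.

7

Removing 0 increases the component count from 1 to 2, so 0 is a cut vertex.
Removing 1 increases the component count from 1 to 3, so 1 is a cut vertex.
Removing 4 increases the component count from 1 to 2, so 4 is a cut vertex.
Likewise 7, 9, 11, 12 are cut vertices.
By contrast removing 5 leaves 1 component; it is not a cut vertex. No other vertex is a cut vertex either.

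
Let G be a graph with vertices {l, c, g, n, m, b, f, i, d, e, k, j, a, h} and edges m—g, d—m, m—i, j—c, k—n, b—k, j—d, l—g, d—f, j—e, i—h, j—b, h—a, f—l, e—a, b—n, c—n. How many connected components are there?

1

Starting from a we can reach a, b, c, d, e, f, g, h, i, j, k, l, m, n. That is one component of size 14.
Total: 1 component.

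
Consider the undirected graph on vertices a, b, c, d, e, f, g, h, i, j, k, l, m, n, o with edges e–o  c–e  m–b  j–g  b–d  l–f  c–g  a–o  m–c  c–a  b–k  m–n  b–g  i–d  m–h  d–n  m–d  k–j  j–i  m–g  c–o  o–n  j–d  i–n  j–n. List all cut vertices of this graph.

Removing m increases the component count from 2 to 3, so m is a cut vertex.
By contrast removing l leaves 2 components; it is not a cut vertex. No other vertex is a cut vertex either.

m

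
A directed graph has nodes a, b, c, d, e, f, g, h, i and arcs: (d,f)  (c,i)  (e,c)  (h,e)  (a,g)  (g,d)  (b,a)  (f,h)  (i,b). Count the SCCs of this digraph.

1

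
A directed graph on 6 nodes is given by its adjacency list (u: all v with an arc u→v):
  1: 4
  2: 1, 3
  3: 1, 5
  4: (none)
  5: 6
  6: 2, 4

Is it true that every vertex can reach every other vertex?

There is no directed path from 4 to 6, so the graph is not strongly connected.

No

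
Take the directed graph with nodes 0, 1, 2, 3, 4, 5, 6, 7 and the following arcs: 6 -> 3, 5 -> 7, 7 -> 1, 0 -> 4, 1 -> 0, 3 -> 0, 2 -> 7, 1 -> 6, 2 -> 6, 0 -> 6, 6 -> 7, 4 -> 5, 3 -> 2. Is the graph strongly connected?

Yes

From 3 we can reach every vertex (0, 1, 2, 3, 4, 5, 6, 7), and every vertex can reach 3 (0, 1, 2, 3, 4, 5, 6, 7). So the whole graph is one strongly connected component.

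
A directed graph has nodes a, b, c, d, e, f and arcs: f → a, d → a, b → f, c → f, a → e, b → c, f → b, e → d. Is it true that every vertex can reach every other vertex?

There is no directed path from d to b, so the graph is not strongly connected.

No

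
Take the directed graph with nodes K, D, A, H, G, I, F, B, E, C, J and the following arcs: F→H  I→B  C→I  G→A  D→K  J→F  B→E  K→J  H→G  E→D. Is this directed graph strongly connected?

There is no directed path from G to C, so the graph is not strongly connected.

No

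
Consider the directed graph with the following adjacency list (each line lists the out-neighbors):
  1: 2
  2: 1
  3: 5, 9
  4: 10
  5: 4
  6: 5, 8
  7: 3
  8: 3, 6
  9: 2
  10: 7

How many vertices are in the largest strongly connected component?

5

{3, 4, 5, 7, 10} are all mutually reachable — one SCC of size 5.
{1, 2} are all mutually reachable — one SCC of size 2.
{6, 8} are all mutually reachable — one SCC of size 2.
{9} is an SCC by itself.
The largest has 5 vertices.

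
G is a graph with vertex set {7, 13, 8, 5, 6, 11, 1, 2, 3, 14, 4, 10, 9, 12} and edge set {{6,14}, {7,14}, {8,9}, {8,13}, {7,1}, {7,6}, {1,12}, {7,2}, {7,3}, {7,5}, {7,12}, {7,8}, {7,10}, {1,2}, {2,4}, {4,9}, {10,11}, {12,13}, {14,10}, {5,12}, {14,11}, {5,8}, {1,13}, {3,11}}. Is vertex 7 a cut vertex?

Yes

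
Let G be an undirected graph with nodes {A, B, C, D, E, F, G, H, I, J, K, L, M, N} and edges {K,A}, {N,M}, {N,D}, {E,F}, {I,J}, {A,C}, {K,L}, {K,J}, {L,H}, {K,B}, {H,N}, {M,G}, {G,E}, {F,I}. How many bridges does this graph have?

4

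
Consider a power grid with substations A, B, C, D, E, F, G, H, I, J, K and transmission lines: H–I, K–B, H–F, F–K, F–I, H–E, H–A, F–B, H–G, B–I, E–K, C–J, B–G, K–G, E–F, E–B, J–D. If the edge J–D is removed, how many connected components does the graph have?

Before removal there are 2 components.
J–D is a bridge — removing it separates J's side from D's side.
After removal: 3 components.

3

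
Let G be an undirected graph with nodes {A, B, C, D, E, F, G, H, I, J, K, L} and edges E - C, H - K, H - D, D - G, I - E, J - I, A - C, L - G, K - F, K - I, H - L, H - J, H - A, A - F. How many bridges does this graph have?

0

The edges on the cycle H-D-G-L-H are not bridges since each lies on that cycle.
Every edge lies on some cycle, so there are no bridges.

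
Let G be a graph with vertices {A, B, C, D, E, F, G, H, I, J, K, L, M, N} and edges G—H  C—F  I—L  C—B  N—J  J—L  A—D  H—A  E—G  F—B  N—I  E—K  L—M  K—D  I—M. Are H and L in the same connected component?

The component containing H is {A, D, E, G, H, K}, and L is not in it.

No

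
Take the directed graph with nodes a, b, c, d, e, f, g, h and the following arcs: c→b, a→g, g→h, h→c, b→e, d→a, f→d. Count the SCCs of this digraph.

{d} is an SCC by itself.
{b} is an SCC by itself.
{e} is an SCC by itself.
{a} is an SCC by itself.
{c} is an SCC by itself.
(and 3 more singleton SCCs)
That gives 8 strongly connected components.

8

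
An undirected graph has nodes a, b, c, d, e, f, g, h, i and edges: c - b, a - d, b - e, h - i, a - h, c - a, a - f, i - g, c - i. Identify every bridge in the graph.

The edges on the cycle c-a-h-i-c are not bridges since each lies on that cycle.
But removing a - f disconnects a from f; removing c - b disconnects c from b; removing i - g disconnects i from g; removing a - d disconnects a from d — these are bridges.
In total 5 edges are bridges.

a-d, a-f, b-c, b-e, g-i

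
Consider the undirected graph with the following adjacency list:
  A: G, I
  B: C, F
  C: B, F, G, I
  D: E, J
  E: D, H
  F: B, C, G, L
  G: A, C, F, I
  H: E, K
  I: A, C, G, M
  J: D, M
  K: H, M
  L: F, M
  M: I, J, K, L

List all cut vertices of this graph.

M

Removing M increases the component count from 1 to 2, so M is a cut vertex.
By contrast removing I leaves 1 component; it is not a cut vertex. No other vertex is a cut vertex either.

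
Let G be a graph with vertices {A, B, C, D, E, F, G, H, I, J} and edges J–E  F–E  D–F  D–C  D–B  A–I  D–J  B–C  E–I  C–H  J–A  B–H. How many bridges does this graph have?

0

The edges on the cycle D-B-H-C-D are not bridges since each lies on that cycle.
Every edge lies on some cycle, so there are no bridges.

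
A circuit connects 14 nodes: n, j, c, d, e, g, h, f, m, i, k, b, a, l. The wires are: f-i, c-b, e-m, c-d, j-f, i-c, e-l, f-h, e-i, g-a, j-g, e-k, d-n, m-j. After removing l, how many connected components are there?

1

With l gone, the remaining components are: {a, b, c, d, e, f, g, h, i, j, k, m, n}.
That is 1 component.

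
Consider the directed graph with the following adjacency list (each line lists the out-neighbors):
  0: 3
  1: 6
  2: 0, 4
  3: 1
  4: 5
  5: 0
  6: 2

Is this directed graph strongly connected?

From 3 we can reach every vertex (0, 1, 2, 3, 4, 5, 6), and every vertex can reach 3 (0, 1, 2, 3, 4, 5, 6). So the whole graph is one strongly connected component.

Yes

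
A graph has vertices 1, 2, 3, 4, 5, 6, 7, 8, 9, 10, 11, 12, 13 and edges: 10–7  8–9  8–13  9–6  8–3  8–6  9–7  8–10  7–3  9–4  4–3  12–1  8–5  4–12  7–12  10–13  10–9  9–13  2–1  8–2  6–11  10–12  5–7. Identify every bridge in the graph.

11-6

The edges on the cycle 8-10-9-4-12-1-2-8 are not bridges since each lies on that cycle.
But removing 6–11 disconnects 6 from 11 — this is a bridge.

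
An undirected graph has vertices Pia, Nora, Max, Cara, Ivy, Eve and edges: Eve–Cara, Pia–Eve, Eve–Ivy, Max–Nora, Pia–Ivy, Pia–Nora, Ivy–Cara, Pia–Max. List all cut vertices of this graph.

Pia

Removing Pia increases the component count from 1 to 2, so Pia is a cut vertex.
By contrast removing Ivy leaves 1 component; it is not a cut vertex. No other vertex is a cut vertex either.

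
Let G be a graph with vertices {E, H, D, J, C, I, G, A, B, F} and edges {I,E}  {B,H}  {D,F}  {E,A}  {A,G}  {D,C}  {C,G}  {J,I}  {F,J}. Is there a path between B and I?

The component containing B is {B, H}, and I is not in it.

No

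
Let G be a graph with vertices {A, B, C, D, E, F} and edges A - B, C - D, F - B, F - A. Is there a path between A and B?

From A we can reach A, B, F, which includes B.

Yes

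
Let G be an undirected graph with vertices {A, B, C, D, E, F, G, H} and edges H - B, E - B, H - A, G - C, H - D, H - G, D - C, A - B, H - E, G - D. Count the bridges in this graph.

0

The edges on the cycle H-G-C-D-H are not bridges since each lies on that cycle.
Every edge lies on some cycle, so there are no bridges.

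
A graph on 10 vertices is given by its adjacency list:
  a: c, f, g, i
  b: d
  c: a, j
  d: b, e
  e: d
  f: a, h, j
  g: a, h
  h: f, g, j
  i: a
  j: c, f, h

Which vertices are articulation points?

a, d

Removing a increases the component count from 2 to 3, so a is a cut vertex.
Removing d increases the component count from 2 to 3, so d is a cut vertex.
By contrast removing j leaves 2 components; it is not a cut vertex. No other vertex is a cut vertex either.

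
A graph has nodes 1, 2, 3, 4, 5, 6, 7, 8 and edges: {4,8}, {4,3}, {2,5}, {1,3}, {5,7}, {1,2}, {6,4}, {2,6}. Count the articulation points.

3

Removing 2 increases the component count from 1 to 2, so 2 is a cut vertex.
Removing 4 increases the component count from 1 to 2, so 4 is a cut vertex.
Removing 5 increases the component count from 1 to 2, so 5 is a cut vertex.
By contrast removing 1 leaves 1 component; it is not a cut vertex. No other vertex is a cut vertex either.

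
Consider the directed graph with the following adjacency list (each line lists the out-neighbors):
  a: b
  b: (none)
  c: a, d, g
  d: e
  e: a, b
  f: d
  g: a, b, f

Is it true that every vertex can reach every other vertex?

No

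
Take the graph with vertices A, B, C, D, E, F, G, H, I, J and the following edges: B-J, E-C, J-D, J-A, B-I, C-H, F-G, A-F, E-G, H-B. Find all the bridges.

B-I, D-J

The edges on the cycle E-C-H-B-J-A-F-G-E are not bridges since each lies on that cycle.
But removing I-B disconnects I from B; removing D-J disconnects D from J — these are bridges.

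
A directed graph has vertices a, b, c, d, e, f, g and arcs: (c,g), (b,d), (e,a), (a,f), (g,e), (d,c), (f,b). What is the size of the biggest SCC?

7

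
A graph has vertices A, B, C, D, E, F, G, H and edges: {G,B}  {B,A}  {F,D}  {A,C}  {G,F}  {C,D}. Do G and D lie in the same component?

Yes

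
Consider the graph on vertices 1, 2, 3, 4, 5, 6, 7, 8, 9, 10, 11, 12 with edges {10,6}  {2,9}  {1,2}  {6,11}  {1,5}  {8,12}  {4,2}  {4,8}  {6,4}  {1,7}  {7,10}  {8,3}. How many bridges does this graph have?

The edges on the cycle 1-7-10-6-4-2-1 are not bridges since each lies on that cycle.
But removing 8–12 disconnects 8 from 12; removing 6–11 disconnects 6 from 11; removing 1–5 disconnects 1 from 5; removing 8–3 disconnects 8 from 3 — these are bridges.
In total 6 edges are bridges.

6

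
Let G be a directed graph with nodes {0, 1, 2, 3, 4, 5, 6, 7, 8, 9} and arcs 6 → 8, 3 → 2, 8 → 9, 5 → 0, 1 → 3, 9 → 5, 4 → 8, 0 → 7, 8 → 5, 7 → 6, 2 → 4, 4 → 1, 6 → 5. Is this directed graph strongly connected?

No

There is no directed path from 8 to 3, so the graph is not strongly connected.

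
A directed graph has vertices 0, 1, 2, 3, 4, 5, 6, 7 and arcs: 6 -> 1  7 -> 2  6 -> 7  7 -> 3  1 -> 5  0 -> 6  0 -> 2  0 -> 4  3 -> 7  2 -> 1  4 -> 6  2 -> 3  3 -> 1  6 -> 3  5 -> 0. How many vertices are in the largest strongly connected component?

8

{0, 1, 2, 3, 4, 5, 6, 7} are all mutually reachable — one SCC of size 8.
The largest has 8 vertices.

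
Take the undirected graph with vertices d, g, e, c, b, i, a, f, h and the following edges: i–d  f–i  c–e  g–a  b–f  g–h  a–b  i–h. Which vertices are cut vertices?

Removing i increases the component count from 2 to 3, so i is a cut vertex.
By contrast removing e leaves 2 components; it is not a cut vertex. No other vertex is a cut vertex either.

i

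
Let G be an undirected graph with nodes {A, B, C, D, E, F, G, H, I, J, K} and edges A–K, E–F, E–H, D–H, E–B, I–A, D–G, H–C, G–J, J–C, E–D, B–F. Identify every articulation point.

A, E

Removing A increases the component count from 2 to 3, so A is a cut vertex.
Removing E increases the component count from 2 to 3, so E is a cut vertex.
By contrast removing C leaves 2 components; it is not a cut vertex. No other vertex is a cut vertex either.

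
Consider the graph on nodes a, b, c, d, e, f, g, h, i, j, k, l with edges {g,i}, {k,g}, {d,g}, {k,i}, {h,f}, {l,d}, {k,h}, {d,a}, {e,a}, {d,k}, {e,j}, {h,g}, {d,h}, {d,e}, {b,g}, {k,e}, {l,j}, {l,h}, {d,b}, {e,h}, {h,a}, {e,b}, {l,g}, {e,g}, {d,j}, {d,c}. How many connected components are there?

1

Starting from a we can reach a, b, c, d, e, f, g, h, i, j, k, l. That is one component of size 12.
Total: 1 component.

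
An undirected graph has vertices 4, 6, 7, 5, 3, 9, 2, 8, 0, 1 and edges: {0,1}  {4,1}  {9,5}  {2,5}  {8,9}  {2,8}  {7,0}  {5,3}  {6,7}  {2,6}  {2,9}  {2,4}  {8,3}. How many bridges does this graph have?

The edges on the cycle 2-8-3-5-2 are not bridges since each lies on that cycle.
Every edge lies on some cycle, so there are no bridges.

0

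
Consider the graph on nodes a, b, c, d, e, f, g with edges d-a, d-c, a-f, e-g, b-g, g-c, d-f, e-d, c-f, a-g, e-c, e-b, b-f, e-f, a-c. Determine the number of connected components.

1

Starting from a we can reach a, b, c, d, e, f, g. That is one component of size 7.
Total: 1 component.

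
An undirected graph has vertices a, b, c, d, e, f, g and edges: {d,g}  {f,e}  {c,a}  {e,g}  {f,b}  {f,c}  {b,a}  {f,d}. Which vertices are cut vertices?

f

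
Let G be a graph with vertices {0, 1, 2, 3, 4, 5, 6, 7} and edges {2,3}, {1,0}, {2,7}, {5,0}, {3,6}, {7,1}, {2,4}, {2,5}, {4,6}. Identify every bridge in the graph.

The edges on the cycle 2-4-6-3-2 are not bridges since each lies on that cycle.
Every edge lies on some cycle, so there are no bridges.

none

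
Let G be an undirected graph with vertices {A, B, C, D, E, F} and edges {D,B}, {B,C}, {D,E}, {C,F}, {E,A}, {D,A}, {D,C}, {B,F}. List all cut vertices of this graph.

Removing D increases the component count from 1 to 2, so D is a cut vertex.
By contrast removing B leaves 1 component; it is not a cut vertex. No other vertex is a cut vertex either.

D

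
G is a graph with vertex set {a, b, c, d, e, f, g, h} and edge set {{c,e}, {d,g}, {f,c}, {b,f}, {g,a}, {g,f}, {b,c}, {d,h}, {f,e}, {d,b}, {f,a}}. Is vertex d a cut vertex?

Deleting d raises the number of components from 1 to 2, so d is a cut vertex.

Yes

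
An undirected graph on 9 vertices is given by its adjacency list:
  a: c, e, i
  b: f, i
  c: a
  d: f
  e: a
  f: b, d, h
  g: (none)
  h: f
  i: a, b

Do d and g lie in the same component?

The component containing d is {a, b, c, d, e, f, h, i}, and g is not in it.

No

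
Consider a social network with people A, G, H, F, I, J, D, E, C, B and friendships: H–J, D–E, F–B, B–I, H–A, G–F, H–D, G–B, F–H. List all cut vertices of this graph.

Removing B increases the component count from 2 to 3, so B is a cut vertex.
Removing D increases the component count from 2 to 3, so D is a cut vertex.
Removing F increases the component count from 2 to 3, so F is a cut vertex.
Likewise H is a cut vertex.
By contrast removing J leaves 2 components; it is not a cut vertex. No other vertex is a cut vertex either.

B, D, F, H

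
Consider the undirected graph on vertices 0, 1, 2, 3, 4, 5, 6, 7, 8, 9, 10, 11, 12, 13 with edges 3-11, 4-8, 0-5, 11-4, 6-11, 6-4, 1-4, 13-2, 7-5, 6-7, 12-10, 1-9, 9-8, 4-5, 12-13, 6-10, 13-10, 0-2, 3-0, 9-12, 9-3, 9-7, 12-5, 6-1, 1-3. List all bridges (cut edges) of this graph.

The edges on the cycle 6-1-9-3-0-5-7-6 are not bridges since each lies on that cycle.
Every edge lies on some cycle, so there are no bridges.

none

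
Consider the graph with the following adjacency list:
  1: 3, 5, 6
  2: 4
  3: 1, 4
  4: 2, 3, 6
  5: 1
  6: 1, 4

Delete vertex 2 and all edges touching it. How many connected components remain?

With 2 gone, the remaining components are: {1, 3, 4, 5, 6}.
That is 1 component.

1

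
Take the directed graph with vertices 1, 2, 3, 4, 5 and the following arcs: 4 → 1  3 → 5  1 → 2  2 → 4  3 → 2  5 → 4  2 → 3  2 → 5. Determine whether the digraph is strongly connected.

Yes

From 1 we can reach every vertex (1, 2, 3, 4, 5), and every vertex can reach 1 (1, 2, 3, 4, 5). So the whole graph is one strongly connected component.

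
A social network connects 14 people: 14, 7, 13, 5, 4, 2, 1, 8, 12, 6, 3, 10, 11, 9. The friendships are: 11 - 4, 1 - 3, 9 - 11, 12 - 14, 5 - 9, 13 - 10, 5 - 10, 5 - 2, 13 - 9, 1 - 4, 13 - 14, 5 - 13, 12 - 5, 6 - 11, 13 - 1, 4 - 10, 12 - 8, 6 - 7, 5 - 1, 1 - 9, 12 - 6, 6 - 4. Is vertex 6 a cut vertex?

Yes

Deleting 6 raises the number of components from 1 to 2, so 6 is a cut vertex.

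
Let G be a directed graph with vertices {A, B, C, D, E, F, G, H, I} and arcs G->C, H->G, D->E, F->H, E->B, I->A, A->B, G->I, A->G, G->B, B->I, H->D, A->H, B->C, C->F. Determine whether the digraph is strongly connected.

Yes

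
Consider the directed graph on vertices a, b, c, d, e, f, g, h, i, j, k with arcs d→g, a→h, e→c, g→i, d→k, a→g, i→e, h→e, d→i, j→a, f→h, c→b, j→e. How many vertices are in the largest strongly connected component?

1

{k} is an SCC by itself.
{g} is an SCC by itself.
{h} is an SCC by itself.
{a} is an SCC by itself.
{c} is an SCC by itself.
(and 6 more singleton SCCs)
The largest has 1 vertex.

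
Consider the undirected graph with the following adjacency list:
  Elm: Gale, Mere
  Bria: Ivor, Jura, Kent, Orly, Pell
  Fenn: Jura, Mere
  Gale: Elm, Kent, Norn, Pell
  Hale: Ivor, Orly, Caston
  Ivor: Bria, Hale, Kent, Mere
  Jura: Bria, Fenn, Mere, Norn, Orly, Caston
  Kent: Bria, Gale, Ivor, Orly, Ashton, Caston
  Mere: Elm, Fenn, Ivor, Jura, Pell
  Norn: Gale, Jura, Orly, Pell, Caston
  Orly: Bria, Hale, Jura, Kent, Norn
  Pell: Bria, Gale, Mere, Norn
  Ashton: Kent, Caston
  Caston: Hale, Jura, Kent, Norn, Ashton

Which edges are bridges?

The edges on the cycle Bria-Kent-Gale-Elm-Mere-Ivor-Bria are not bridges since each lies on that cycle.
Every edge lies on some cycle, so there are no bridges.

none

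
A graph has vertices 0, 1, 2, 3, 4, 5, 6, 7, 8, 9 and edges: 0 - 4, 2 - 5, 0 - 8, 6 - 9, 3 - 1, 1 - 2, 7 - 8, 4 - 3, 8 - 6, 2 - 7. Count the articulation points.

3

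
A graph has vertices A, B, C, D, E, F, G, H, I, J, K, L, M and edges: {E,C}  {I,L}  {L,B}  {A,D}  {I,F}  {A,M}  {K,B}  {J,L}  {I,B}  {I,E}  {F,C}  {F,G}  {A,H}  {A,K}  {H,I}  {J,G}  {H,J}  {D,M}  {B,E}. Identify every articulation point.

A

Removing A increases the component count from 1 to 2, so A is a cut vertex.
By contrast removing G leaves 1 component; it is not a cut vertex. No other vertex is a cut vertex either.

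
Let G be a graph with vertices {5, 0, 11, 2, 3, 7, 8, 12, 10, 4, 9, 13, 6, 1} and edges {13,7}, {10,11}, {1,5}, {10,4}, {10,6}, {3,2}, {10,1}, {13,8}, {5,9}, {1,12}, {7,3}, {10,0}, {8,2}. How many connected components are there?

2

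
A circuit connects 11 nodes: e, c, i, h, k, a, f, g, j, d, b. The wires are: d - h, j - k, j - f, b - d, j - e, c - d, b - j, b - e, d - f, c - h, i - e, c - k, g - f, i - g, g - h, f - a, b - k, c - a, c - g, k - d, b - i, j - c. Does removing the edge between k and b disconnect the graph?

After removing k - b, the path k-j-b still connects them, so the edge is not a bridge.

No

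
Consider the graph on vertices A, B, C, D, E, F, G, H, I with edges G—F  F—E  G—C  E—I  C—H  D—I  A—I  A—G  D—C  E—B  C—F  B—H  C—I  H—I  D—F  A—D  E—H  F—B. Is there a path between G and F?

Yes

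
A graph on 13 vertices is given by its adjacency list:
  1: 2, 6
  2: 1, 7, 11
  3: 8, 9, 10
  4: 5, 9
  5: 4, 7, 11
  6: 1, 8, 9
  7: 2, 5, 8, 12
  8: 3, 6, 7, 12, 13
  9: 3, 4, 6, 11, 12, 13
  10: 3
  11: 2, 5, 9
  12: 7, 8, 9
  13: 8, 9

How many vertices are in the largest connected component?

13

Starting from 1 we can reach 1, 2, 3, 4, 5, 6, 7, 8, 9, 10, 11, 12, 13. That is one component of size 13.
The largest has 13 vertices.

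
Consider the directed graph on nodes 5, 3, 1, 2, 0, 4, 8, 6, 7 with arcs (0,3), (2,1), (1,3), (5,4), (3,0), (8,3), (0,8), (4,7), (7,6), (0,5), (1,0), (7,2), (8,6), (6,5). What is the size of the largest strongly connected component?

{0, 1, 2, 3, 4, 5, 6, 7, 8} are all mutually reachable — one SCC of size 9.
The largest has 9 vertices.

9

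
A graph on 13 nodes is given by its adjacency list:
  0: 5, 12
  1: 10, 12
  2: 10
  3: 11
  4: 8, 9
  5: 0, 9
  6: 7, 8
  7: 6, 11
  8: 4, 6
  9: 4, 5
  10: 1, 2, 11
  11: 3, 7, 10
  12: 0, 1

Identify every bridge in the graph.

The edges on the cycle 12-1-10-11-7-6-8-4-9-5-0-12 are not bridges since each lies on that cycle.
But removing 3-11 disconnects 3 from 11; removing 10-2 disconnects 10 from 2 — these are bridges.

10-2, 11-3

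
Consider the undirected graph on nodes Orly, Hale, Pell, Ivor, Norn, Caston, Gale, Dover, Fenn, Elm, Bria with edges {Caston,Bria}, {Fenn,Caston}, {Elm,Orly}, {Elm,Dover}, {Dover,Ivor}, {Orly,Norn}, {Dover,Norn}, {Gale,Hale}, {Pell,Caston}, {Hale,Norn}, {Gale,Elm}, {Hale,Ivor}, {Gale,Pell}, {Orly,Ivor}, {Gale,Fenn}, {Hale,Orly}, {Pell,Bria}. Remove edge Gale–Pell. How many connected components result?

Gale and Pell are still connected via Gale-Fenn-Caston-Pell, so the component count stays at 1.

1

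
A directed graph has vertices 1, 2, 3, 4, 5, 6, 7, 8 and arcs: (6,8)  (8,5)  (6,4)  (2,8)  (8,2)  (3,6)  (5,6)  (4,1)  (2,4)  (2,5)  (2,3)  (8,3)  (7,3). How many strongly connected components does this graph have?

4

{2, 3, 5, 6, 8} are all mutually reachable — one SCC of size 5.
{4} is an SCC by itself.
{1} is an SCC by itself.
{7} is an SCC by itself.
That gives 4 strongly connected components.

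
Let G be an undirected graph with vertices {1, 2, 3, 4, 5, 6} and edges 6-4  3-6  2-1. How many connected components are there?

3

5 is isolated — a component by itself.
Starting from 1 we can reach 1, 2. That is one component of size 2.
Starting from 3 we can reach 3, 4, 6. That is one component of size 3.
Total: 3 components.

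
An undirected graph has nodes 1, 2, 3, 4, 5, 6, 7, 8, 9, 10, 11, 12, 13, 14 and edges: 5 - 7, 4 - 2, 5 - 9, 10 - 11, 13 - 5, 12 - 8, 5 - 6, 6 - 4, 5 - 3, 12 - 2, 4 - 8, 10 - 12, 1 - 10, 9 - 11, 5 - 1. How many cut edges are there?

The edges on the cycle 5-1-10-12-8-4-6-5 are not bridges since each lies on that cycle.
But removing 7 - 5 disconnects 7 from 5; removing 3 - 5 disconnects 3 from 5; removing 13 - 5 disconnects 13 from 5 — these are bridges.
That makes 3 bridges.

3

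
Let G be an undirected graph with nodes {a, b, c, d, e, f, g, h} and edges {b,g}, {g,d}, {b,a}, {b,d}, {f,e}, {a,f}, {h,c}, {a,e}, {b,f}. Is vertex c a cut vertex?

Deleting c leaves 2 components (was 2), so c is not a cut vertex.

No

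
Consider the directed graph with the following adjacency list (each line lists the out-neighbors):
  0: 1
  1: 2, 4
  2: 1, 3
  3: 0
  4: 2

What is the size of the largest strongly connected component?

5

{0, 1, 2, 3, 4} are all mutually reachable — one SCC of size 5.
The largest has 5 vertices.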